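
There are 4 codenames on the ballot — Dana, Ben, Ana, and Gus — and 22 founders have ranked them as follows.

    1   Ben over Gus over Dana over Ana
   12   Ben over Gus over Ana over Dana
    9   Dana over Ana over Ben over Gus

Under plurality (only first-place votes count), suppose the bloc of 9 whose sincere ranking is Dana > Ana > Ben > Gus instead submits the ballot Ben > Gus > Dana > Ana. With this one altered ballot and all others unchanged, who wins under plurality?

Ben

First-place totals with the altered ballot: Dana 0, Ben 22, Ana 0, Gus 0.
The winner is unchanged: still Ben.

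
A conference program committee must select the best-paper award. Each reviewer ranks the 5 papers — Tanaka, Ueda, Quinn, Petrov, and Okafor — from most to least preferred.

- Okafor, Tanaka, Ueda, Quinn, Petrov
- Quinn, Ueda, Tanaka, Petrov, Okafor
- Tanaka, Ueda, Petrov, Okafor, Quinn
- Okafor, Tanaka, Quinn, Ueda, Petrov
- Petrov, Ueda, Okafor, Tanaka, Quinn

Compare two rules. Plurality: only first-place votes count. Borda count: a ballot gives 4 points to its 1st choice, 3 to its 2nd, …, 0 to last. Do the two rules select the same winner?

Plurality first-place counts: Tanaka 1, Ueda 0, Quinn 1, Petrov 1, Okafor 2 → Okafor.
Borda totals: Tanaka 13, Ueda 12, Quinn 7, Petrov 7, Okafor 11 → Tanaka.
The two rules disagree: plurality picks Okafor, Borda picks Tanaka.

No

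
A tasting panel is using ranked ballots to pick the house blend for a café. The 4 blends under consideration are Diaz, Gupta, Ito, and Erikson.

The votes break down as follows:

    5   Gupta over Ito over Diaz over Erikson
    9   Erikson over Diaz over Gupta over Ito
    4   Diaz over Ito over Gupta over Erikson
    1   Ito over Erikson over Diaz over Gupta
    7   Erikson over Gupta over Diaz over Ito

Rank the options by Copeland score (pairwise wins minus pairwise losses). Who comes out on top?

Erikson

Pairwise results:
  Diaz vs Gupta: Diaz wins 14–12.
  Diaz vs Ito: Diaz wins 20–6.
  Diaz vs Erikson: Erikson wins 17–9.
  Gupta vs Ito: Gupta wins 21–5.
  Gupta vs Erikson: Erikson wins 17–9.
  Ito vs Erikson: Erikson wins 16–10.
Copeland scores (wins − losses):
  Diaz: 2 − 1 = 1
  Gupta: 1 − 2 = -1
  Ito: 0 − 3 = -3
  Erikson: 3 − 0 = 3
Erikson has the best Copeland score.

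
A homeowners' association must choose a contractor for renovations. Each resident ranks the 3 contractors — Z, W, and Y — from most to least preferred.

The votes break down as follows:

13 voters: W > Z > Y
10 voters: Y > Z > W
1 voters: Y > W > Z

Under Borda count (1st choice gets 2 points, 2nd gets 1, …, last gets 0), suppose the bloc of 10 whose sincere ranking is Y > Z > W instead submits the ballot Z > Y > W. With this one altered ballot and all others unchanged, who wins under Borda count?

Z

Borda totals with the altered ballot: Z 33, W 27, Y 12.
The switch changes the winner from W to Z.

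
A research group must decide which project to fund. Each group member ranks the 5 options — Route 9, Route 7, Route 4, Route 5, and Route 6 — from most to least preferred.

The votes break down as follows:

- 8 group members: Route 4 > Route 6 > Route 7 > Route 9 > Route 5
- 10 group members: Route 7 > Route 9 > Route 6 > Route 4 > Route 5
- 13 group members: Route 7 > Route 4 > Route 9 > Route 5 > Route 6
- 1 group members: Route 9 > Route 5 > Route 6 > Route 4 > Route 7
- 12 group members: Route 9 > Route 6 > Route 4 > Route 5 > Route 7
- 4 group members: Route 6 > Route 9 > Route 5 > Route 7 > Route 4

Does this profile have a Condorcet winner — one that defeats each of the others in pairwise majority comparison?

No

Head-to-head results (48 voters total):
Route 9 vs Route 7: Route 7 wins 31–17.
Route 9 vs Route 4: Route 9 wins 27–21.
Route 9 vs Route 5: Route 9 wins 48–0.
Route 9 vs Route 6: Route 9 wins 36–12.
Route 7 vs Route 4: Route 7 wins 27–21.
Route 7 vs Route 5: Route 7 wins 31–17.
Route 7 vs Route 6: Route 6 wins 25–23.
Route 4 vs Route 5: Route 4 wins 43–5.
Route 4 vs Route 6: Route 6 wins 27–21.
Route 5 vs Route 6: Route 6 wins 34–14.
No candidate beats all others: Route 9 beats Route 6 beats Route 7 beats Route 9, a majority cycle.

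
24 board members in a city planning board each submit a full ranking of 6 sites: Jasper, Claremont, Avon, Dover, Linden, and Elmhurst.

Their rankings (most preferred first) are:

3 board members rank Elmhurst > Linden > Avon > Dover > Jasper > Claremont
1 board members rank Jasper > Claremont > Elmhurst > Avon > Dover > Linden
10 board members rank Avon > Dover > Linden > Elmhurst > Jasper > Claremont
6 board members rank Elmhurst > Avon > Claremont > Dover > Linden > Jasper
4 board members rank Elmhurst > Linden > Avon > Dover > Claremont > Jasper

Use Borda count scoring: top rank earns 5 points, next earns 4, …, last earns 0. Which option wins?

Avon

Borda scores:
  Jasper: 3·1 + 5 + 10·1 + 6·0 + 4·0 = 18
  Claremont: 3·0 + 4 + 10·0 + 6·3 + 4·1 = 26
  Avon: 3·3 + 2 + 10·5 + 6·4 + 4·3 = 97
  Dover: 3·2 + 1 + 10·4 + 6·2 + 4·2 = 67
  Linden: 3·4 + 0 + 10·3 + 6·1 + 4·4 = 64
  Elmhurst: 3·5 + 3 + 10·2 + 6·5 + 4·5 = 88
Avon has the highest total.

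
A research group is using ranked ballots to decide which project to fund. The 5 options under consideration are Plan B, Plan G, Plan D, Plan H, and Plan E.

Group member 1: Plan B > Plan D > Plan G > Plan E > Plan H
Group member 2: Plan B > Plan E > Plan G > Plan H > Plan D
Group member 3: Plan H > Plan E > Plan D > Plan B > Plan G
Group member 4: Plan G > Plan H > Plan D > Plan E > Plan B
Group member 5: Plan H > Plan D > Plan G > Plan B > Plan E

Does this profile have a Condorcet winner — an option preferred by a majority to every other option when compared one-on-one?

Head-to-head results (5 voters total):
Plan B vs Plan G: Plan B wins 3–2.
Plan B vs Plan D: Plan D wins 3–2.
Plan B vs Plan H: Plan H wins 3–2.
Plan B vs Plan E: Plan B wins 3–2.
Plan G vs Plan D: Plan D wins 3–2.
Plan G vs Plan H: Plan G wins 3–2.
Plan G vs Plan E: Plan G wins 3–2.
Plan D vs Plan H: Plan H wins 4–1.
Plan D vs Plan E: Plan D wins 3–2.
Plan H vs Plan E: Plan H wins 3–2.
No candidate beats all others: Plan B beats Plan G beats Plan H beats Plan B, a majority cycle.

No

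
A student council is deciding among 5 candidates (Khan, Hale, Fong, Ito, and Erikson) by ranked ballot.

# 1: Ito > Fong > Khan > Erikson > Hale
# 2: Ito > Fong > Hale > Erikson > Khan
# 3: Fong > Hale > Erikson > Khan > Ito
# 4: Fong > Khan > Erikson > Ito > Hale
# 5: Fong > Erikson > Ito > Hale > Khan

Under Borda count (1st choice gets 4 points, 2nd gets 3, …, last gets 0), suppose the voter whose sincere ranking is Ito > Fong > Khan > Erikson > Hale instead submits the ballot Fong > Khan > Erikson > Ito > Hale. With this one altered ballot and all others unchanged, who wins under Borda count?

Fong

Borda totals with the altered ballot: Khan 7, Hale 6, Fong 19, Ito 8, Erikson 10.
The winner is unchanged: still Fong.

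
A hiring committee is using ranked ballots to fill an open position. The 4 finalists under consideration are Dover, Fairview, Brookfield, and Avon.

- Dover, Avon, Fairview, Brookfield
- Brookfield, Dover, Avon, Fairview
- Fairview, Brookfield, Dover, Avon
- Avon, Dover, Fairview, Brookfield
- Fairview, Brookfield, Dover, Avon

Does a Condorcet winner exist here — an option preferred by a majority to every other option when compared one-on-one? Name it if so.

Head-to-head results (5 voters total):
Dover vs Fairview: Dover wins 3–2.
Dover vs Brookfield: Brookfield wins 3–2.
Dover vs Avon: Dover wins 4–1.
Fairview vs Brookfield: Fairview wins 4–1.
Fairview vs Avon: Avon wins 3–2.
Brookfield vs Avon: Brookfield wins 3–2.
No candidate beats all others: Dover beats Fairview beats Brookfield beats Dover, a majority cycle.

There is no Condorcet winner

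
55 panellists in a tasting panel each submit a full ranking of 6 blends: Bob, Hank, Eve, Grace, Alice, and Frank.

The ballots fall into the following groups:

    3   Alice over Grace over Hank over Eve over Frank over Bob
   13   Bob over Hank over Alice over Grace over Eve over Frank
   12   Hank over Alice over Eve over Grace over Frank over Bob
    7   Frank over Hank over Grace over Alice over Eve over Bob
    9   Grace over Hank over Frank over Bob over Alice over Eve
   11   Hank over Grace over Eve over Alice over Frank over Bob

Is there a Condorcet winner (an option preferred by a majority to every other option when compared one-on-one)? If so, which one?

Head-to-head results (55 voters total):
Bob vs Hank: Hank wins 42–13.
Bob vs Eve: Eve wins 33–22.
Bob vs Grace: Grace wins 42–13.
Bob vs Alice: Alice wins 33–22.
Bob vs Frank: Frank wins 42–13.
Hank vs Eve: Hank wins 55–0.
Hank vs Grace: Hank wins 43–12.
Hank vs Alice: Hank wins 52–3.
Hank vs Frank: Hank wins 48–7.
Eve vs Grace: Grace wins 43–12.
Eve vs Alice: Alice wins 44–11.
Eve vs Frank: Eve wins 39–16.
Grace vs Alice: Alice wins 28–27.
Grace vs Frank: Grace wins 48–7.
Alice vs Frank: Alice wins 39–16.
Hank beats each rival — Bob (42–13), Eve (55–0), Grace (43–12), Alice (52–3), Frank (48–7) — so Hank is the Condorcet winner.

Hank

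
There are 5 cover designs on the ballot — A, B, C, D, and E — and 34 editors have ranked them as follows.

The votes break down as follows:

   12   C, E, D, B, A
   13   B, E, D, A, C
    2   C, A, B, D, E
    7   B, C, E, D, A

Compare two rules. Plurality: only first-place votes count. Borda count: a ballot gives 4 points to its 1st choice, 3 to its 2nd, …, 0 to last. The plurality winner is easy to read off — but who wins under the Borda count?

B

Plurality first-place counts: A 0, B 20, C 14, D 0, E 0 → B.
Borda totals: A 19, B 96, C 77, D 59, E 89 → B.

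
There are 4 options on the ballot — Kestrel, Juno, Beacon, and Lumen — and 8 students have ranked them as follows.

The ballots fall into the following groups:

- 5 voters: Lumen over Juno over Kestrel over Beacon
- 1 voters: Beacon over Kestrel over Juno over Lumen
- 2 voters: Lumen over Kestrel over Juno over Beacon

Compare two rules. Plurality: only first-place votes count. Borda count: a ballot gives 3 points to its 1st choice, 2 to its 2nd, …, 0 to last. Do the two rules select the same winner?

Yes

Plurality first-place counts: Kestrel 0, Juno 0, Beacon 1, Lumen 7 → Lumen.
Borda totals: Kestrel 11, Juno 13, Beacon 3, Lumen 21 → Lumen.
The two rules agree on Lumen.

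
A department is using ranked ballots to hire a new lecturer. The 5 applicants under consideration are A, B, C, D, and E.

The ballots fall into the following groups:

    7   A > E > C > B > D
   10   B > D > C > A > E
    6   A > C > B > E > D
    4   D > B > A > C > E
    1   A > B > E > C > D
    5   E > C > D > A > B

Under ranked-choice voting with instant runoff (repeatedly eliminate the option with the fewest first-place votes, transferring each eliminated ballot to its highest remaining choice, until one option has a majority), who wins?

Round 1: A 14, B 10, E 5, D 4, C 0. C has the fewest and is eliminated.
Round 2: A 14, B 10, E 5, D 4. D has the fewest and is eliminated.
Round 3: A 14, B 14, E 5. E has the fewest and is eliminated.
Round 4: A 19, B 14. A has a majority.

A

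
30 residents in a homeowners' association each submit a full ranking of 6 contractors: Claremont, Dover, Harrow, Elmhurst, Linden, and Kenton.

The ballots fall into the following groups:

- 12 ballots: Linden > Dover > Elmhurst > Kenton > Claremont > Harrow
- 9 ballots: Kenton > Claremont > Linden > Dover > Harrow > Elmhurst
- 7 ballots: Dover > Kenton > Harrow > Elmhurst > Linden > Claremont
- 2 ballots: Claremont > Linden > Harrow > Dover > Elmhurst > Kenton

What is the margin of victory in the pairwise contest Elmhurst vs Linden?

Ballots ranking Elmhurst above Linden: 7.
Ballots ranking Linden above Elmhurst: 12+9+2 = 23.
Linden wins 23–7, a margin of 16.

16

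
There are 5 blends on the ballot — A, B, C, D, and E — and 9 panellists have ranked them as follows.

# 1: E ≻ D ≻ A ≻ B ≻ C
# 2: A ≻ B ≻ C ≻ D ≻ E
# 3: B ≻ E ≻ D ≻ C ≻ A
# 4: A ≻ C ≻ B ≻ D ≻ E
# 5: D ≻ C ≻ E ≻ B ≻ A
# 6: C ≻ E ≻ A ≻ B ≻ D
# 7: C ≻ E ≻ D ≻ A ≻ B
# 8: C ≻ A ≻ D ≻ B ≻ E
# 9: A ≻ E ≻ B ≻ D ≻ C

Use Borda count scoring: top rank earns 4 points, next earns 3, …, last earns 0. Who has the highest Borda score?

Borda scores:
  A: 2 + 4 + 0 + 4 + 0 + 2 + 1 + 3 + 4 = 20
  B: 1 + 3 + 4 + 2 + 1 + 1 + 0 + 1 + 2 = 15
  C: 0 + 2 + 1 + 3 + 3 + 4 + 4 + 4 + 0 = 21
  D: 3 + 1 + 2 + 1 + 4 + 0 + 2 + 2 + 1 = 16
  E: 4 + 0 + 3 + 0 + 2 + 3 + 3 + 0 + 3 = 18
C has the highest total.

C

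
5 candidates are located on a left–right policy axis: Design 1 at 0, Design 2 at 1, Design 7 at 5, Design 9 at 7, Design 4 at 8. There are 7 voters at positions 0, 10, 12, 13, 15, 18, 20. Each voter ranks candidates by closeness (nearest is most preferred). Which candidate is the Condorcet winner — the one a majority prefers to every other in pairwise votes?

Design 4

With single-peaked preferences on a line, the Condorcet winner is the candidate closest to the median voter.
The median voter (position 13) is closest to Design 4 at 8.
Check: Design 4 vs Design 7 — voters closer to Design 4: 6 of 7.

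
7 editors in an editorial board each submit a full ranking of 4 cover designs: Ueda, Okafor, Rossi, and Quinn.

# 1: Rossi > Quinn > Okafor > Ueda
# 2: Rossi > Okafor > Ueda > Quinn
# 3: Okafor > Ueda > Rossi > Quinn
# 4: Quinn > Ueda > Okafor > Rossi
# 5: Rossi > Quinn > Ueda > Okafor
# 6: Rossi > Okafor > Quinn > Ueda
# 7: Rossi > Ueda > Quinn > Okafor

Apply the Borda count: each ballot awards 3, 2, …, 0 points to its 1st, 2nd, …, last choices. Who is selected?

Borda scores:
  Ueda: 0 + 1 + 2 + 2 + 1 + 0 + 2 = 8
  Okafor: 1 + 2 + 3 + 1 + 0 + 2 + 0 = 9
  Rossi: 3 + 3 + 1 + 0 + 3 + 3 + 3 = 16
  Quinn: 2 + 0 + 0 + 3 + 2 + 1 + 1 = 9
Rossi has the highest total.

Rossi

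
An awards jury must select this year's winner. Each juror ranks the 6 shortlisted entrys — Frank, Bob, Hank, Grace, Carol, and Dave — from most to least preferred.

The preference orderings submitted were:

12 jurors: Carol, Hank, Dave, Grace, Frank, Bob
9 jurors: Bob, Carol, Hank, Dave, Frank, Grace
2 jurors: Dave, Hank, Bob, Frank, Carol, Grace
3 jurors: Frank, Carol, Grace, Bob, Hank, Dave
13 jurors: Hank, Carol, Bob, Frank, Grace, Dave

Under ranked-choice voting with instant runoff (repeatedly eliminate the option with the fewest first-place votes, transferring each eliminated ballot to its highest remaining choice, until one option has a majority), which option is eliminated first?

Grace

Round 1: Hank 13, Carol 12, Bob 9, Frank 3, Dave 2, Grace 0. Grace has the fewest and is eliminated.
Round 2: Hank 13, Carol 12, Bob 9, Frank 3, Dave 2. Dave has the fewest and is eliminated.
Round 3: Hank 15, Carol 12, Bob 9, Frank 3. Frank has the fewest and is eliminated.
Round 4: Hank 15, Carol 15, Bob 9. Bob has the fewest and is eliminated.
Round 5: Carol 24, Hank 15. Carol has a majority.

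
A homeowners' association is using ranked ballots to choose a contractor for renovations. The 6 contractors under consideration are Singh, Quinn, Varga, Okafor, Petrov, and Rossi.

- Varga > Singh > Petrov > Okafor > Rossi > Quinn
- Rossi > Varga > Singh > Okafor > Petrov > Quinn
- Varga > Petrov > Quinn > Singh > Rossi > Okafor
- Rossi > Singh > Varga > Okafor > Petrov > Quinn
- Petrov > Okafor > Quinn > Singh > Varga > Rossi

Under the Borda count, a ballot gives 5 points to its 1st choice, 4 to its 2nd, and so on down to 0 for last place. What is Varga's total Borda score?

Borda scores:
  Singh: 4 + 3 + 2 + 4 + 2 = 15
  Quinn: 0 + 0 + 3 + 0 + 3 = 6
  Varga: 5 + 4 + 5 + 3 + 1 = 18
  Okafor: 2 + 2 + 0 + 2 + 4 = 10
  Petrov: 3 + 1 + 4 + 1 + 5 = 14
  Rossi: 1 + 5 + 1 + 5 + 0 = 12

18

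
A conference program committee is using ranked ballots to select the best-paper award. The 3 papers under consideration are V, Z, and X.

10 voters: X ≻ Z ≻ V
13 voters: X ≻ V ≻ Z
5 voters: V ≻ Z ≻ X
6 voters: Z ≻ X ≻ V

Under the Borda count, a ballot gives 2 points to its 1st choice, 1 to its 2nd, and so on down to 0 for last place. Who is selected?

Borda scores:
  V: 10·0 + 13·1 + 5·2 + 6·0 = 23
  Z: 10·1 + 13·0 + 5·1 + 6·2 = 27
  X: 10·2 + 13·2 + 5·0 + 6·1 = 52
X has the highest total.

X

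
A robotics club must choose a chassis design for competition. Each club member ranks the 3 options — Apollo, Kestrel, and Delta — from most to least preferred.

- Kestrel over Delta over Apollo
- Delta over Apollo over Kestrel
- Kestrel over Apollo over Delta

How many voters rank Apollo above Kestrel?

Ballots ranking Apollo above Kestrel: 1.
Ballots ranking Kestrel above Apollo: 2.
So 1 of 3 voters prefer Apollo to Kestrel.

1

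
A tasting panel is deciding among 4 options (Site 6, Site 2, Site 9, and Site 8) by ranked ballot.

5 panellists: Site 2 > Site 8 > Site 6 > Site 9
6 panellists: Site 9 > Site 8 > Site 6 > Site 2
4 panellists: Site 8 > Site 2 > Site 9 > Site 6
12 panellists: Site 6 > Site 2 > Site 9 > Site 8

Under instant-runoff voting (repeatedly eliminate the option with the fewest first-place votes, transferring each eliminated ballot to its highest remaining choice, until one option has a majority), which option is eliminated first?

Round 1: Site 6 12, Site 9 6, Site 2 5, Site 8 4. Site 8 has the fewest and is eliminated.
Round 2: Site 6 12, Site 2 9, Site 9 6. Site 9 has the fewest and is eliminated.
Round 3: Site 6 18, Site 2 9. Site 6 has a majority.

Site 8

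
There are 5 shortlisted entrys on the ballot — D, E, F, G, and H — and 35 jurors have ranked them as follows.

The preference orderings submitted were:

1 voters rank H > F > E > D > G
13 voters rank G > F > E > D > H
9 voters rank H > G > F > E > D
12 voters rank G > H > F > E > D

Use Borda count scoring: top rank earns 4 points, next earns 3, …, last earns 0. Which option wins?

Borda scores:
  D: 1 + 13·1 + 9·0 + 12·0 = 14
  E: 2 + 13·2 + 9·1 + 12·1 = 49
  F: 3 + 13·3 + 9·2 + 12·2 = 84
  G: 0 + 13·4 + 9·3 + 12·4 = 127
  H: 4 + 13·0 + 9·4 + 12·3 = 76
G has the highest total.

G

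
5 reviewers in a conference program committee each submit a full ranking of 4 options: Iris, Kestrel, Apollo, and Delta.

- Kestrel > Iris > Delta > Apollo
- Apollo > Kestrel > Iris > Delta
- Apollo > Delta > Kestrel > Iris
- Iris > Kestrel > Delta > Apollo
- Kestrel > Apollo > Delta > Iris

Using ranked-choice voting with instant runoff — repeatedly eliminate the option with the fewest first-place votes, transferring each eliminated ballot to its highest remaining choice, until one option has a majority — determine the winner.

Kestrel

Round 1: Kestrel 2, Apollo 2, Iris 1, Delta 0. Delta has the fewest and is eliminated.
Round 2: Kestrel 2, Apollo 2, Iris 1. Iris has the fewest and is eliminated.
Round 3: Kestrel 3, Apollo 2. Kestrel has a majority.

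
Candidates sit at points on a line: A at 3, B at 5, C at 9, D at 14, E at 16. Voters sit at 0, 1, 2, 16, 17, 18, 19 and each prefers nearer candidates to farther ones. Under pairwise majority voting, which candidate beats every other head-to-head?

With single-peaked preferences on a line, the Condorcet winner is the candidate closest to the median voter.
The median voter (position 16) is closest to E at 16.
Check: E vs B — voters closer to E: 4 of 7.

E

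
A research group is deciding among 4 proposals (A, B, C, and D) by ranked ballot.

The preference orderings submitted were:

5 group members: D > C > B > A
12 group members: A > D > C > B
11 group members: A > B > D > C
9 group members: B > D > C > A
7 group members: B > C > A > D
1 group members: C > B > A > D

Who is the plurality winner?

First-place vote totals:
  A: 23
  B: 16
  C: 1
  D: 5
A has the most first-place votes.

A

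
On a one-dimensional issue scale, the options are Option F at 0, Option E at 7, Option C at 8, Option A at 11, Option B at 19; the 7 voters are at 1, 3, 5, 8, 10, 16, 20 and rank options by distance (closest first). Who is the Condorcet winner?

With single-peaked preferences on a line, the Condorcet winner is the candidate closest to the median voter.
The median voter (position 8) is closest to Option C at 8.
Check: Option C vs Option A — voters closer to Option C: 4 of 7.

Option C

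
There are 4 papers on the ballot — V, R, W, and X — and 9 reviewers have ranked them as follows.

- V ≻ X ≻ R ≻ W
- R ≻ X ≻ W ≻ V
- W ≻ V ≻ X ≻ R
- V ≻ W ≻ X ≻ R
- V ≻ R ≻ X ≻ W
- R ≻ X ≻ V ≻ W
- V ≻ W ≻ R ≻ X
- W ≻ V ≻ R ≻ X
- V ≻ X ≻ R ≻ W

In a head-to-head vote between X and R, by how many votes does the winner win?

1

Ballots ranking X above R: 4.
Ballots ranking R above X: 5.
R wins 5–4, a margin of 1.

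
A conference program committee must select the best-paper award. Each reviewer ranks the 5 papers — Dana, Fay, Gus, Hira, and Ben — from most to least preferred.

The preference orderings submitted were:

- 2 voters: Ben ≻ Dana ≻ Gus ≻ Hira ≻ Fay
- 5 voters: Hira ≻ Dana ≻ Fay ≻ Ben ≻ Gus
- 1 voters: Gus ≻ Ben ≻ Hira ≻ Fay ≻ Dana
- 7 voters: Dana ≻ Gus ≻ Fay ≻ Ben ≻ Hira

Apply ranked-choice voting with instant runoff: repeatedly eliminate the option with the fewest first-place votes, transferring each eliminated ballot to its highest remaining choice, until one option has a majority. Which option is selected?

Dana

Round 1: Dana 7, Hira 5, Ben 2, Gus 1, Fay 0. Fay has the fewest and is eliminated.
Round 2: Dana 7, Hira 5, Ben 2, Gus 1. Gus has the fewest and is eliminated.
Round 3: Dana 7, Hira 5, Ben 3. Ben has the fewest and is eliminated.
Round 4: Dana 9, Hira 6. Dana has a majority.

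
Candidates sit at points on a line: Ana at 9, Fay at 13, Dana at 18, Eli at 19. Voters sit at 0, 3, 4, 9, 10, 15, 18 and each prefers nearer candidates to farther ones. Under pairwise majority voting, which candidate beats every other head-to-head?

With single-peaked preferences on a line, the Condorcet winner is the candidate closest to the median voter.
The median voter (position 9) is closest to Ana at 9.
Check: Ana vs Fay — voters closer to Ana: 5 of 7.

Ana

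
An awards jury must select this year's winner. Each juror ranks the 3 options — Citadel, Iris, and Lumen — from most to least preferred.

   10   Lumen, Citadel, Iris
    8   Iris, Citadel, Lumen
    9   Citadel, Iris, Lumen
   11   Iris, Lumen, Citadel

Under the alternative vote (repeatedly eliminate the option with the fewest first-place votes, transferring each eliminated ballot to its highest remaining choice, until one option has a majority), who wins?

Iris

Round 1: Iris 19, Lumen 10, Citadel 9. Citadel has the fewest and is eliminated.
Round 2: Iris 28, Lumen 10. Iris has a majority.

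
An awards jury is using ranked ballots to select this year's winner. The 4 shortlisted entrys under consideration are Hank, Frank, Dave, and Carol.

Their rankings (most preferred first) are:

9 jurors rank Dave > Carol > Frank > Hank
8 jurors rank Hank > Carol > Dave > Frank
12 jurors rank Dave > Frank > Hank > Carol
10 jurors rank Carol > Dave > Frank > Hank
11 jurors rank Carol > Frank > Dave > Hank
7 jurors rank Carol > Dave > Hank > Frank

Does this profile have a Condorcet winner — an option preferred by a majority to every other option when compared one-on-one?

Yes

Head-to-head results (57 voters total):
Hank vs Frank: Frank wins 42–15.
Hank vs Dave: Dave wins 49–8.
Hank vs Carol: Carol wins 37–20.
Frank vs Dave: Dave wins 46–11.
Frank vs Carol: Carol wins 45–12.
Dave vs Carol: Carol wins 36–21.
Carol beats each rival — Hank (37–20), Frank (45–12), Dave (36–21) — so Carol is the Condorcet winner.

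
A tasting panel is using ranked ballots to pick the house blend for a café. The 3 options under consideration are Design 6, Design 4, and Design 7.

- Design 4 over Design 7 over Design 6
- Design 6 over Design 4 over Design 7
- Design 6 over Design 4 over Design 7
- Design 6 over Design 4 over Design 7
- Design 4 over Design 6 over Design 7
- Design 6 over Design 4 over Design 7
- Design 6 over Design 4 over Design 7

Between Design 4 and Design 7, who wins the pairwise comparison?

Ballots ranking Design 4 above Design 7: 7.
Ballots ranking Design 7 above Design 4: 0.
Design 4 wins the head-to-head, 7–0.

Design 4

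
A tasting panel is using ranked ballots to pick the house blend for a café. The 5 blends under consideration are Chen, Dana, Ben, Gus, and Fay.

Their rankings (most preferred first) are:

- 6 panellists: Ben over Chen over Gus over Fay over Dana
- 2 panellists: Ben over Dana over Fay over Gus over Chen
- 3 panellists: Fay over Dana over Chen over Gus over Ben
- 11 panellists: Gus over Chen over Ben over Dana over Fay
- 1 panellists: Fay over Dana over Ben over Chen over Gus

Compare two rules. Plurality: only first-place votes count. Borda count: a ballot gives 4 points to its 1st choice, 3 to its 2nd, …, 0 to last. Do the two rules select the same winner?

Yes

Plurality first-place counts: Chen 0, Dana 0, Ben 8, Gus 11, Fay 4 → Gus.
Borda totals: Chen 58, Dana 29, Ben 56, Gus 61, Fay 26 → Gus.
The two rules agree on Gus.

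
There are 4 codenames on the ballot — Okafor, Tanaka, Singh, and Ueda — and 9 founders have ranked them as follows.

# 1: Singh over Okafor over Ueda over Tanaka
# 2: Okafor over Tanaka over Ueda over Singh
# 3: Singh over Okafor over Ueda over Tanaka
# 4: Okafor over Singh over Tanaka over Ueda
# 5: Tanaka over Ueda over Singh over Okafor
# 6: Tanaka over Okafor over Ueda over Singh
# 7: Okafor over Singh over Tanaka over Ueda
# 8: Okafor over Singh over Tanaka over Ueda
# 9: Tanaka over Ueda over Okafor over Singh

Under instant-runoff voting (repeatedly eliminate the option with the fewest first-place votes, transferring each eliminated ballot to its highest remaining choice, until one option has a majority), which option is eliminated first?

Ueda

Round 1: Okafor 4, Tanaka 3, Singh 2, Ueda 0. Ueda has the fewest and is eliminated.
Round 2: Okafor 4, Tanaka 3, Singh 2. Singh has the fewest and is eliminated.
Round 3: Okafor 6, Tanaka 3. Okafor has a majority.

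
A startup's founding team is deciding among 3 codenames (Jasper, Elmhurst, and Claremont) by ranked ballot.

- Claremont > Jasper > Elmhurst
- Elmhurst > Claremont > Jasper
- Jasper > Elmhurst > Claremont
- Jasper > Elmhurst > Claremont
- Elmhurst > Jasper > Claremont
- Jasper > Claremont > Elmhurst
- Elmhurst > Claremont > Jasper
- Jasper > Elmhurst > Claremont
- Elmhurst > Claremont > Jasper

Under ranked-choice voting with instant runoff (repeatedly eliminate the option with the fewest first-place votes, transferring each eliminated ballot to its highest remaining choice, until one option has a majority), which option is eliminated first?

Claremont

Round 1: Jasper 4, Elmhurst 4, Claremont 1. Claremont has the fewest and is eliminated.
Round 2: Jasper 5, Elmhurst 4. Jasper has a majority.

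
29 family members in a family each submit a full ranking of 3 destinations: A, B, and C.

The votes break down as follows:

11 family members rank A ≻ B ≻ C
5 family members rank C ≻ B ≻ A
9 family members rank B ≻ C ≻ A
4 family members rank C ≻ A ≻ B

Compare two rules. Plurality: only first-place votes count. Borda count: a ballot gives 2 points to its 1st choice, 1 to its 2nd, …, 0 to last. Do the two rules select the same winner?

Plurality first-place counts: A 11, B 9, C 9 → A.
Borda totals: A 26, B 34, C 27 → B.
The two rules disagree: plurality picks A, Borda picks B.

No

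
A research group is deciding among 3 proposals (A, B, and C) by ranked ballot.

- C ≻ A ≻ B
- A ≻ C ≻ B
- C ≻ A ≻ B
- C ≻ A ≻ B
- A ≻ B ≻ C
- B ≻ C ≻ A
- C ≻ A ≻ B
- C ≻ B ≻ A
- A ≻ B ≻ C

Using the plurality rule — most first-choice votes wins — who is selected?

First-place vote totals:
  A: 3
  B: 1
  C: 5
C has the most first-place votes.

C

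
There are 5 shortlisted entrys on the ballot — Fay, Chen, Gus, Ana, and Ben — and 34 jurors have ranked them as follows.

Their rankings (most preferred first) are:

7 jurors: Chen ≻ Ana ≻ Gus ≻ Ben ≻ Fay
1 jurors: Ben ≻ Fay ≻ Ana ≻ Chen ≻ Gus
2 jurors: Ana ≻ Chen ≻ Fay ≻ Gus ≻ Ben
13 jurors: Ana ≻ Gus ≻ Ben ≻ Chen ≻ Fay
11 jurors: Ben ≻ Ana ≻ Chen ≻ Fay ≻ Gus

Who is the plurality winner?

First-place vote totals:
  Fay: 0
  Chen: 7
  Gus: 0
  Ana: 15
  Ben: 12
Ana has the most first-place votes.

Ana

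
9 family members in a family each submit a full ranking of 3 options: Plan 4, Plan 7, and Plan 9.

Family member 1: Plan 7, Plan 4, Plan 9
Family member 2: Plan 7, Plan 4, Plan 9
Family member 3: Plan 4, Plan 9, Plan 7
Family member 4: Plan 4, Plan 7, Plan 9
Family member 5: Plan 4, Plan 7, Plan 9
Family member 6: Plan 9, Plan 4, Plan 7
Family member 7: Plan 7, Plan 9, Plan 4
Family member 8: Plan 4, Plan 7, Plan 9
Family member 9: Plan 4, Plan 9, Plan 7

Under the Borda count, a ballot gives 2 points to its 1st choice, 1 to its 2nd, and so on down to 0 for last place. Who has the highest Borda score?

Plan 4

Borda scores:
  Plan 4: 1 + 1 + 2 + 2 + 2 + 1 + 0 + 2 + 2 = 13
  Plan 7: 2 + 2 + 0 + 1 + 1 + 0 + 2 + 1 + 0 = 9
  Plan 9: 0 + 0 + 1 + 0 + 0 + 2 + 1 + 0 + 1 = 5
Plan 4 has the highest total.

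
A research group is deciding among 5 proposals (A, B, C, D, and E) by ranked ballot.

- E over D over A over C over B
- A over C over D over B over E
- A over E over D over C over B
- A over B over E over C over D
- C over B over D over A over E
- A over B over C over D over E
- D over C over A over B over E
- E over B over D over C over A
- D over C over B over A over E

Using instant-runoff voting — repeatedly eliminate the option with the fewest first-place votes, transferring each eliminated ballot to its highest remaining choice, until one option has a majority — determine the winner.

Round 1: A 4, D 2, E 2, C 1, B 0. B has the fewest and is eliminated.
Round 2: A 4, D 2, E 2, C 1. C has the fewest and is eliminated.
Round 3: A 4, D 3, E 2. E has the fewest and is eliminated.
Round 4: D 5, A 4. D has a majority.

D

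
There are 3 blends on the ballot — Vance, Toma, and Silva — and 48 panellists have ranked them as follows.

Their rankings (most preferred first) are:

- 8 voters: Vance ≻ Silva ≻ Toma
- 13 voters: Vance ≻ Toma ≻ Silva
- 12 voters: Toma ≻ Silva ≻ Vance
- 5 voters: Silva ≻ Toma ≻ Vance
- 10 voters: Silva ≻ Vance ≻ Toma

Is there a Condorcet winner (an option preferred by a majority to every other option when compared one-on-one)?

No

Head-to-head results (48 voters total):
Vance vs Toma: Vance wins 31–17.
Vance vs Silva: Silva wins 27–21.
Toma vs Silva: Toma wins 25–23.
No candidate beats all others: Vance beats Toma beats Silva beats Vance, a majority cycle.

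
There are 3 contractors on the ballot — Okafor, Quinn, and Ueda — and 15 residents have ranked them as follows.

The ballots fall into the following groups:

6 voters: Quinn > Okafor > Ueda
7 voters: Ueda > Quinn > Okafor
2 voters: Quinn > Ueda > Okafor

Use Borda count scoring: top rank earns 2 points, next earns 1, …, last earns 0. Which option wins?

Borda scores:
  Okafor: 6·1 + 7·0 + 2·0 = 6
  Quinn: 6·2 + 7·1 + 2·2 = 23
  Ueda: 6·0 + 7·2 + 2·1 = 16
Quinn has the highest total.

Quinn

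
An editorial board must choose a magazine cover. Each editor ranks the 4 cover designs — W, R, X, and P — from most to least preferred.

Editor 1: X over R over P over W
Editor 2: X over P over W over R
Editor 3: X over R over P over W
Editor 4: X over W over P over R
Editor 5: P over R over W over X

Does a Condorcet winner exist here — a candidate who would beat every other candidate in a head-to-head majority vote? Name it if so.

X

Head-to-head results (5 voters total):
W vs R: R wins 3–2.
W vs X: X wins 4–1.
W vs P: P wins 4–1.
R vs X: X wins 4–1.
R vs P: P wins 3–2.
X vs P: X wins 4–1.
X beats each rival — W (4–1), R (4–1), P (4–1) — so X is the Condorcet winner.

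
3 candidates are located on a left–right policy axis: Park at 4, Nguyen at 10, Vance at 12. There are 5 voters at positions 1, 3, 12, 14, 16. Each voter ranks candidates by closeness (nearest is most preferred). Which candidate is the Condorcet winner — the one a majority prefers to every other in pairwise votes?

Vance

With single-peaked preferences on a line, the Condorcet winner is the candidate closest to the median voter.
The median voter (position 12) is closest to Vance at 12.
Check: Vance vs Nguyen — voters closer to Vance: 3 of 5.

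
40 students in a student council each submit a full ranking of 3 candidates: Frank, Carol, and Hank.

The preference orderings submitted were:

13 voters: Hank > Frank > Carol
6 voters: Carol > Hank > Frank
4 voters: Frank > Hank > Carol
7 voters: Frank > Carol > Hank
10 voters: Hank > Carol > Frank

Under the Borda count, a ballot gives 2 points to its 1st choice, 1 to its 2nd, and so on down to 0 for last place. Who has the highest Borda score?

Borda scores:
  Frank: 13·1 + 6·0 + 4·2 + 7·2 + 10·0 = 35
  Carol: 13·0 + 6·2 + 4·0 + 7·1 + 10·1 = 29
  Hank: 13·2 + 6·1 + 4·1 + 7·0 + 10·2 = 56
Hank has the highest total.

Hank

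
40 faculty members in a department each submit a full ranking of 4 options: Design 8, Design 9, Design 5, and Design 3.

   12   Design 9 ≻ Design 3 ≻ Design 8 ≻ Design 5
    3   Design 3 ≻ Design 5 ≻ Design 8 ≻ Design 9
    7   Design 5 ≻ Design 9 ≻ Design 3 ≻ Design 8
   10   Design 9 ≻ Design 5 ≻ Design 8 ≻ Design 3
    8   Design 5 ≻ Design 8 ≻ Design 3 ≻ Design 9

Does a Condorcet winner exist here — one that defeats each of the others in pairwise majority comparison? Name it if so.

Head-to-head results (40 voters total):
Design 8 vs Design 9: Design 9 wins 29–11.
Design 8 vs Design 5: Design 5 wins 28–12.
Design 8 vs Design 3: Design 3 wins 22–18.
Design 9 vs Design 5: Design 9 wins 22–18.
Design 9 vs Design 3: Design 9 wins 29–11.
Design 5 vs Design 3: Design 5 wins 25–15.
Design 9 beats each rival — Design 8 (29–11), Design 5 (22–18), Design 3 (29–11) — so Design 9 is the Condorcet winner.

Design 9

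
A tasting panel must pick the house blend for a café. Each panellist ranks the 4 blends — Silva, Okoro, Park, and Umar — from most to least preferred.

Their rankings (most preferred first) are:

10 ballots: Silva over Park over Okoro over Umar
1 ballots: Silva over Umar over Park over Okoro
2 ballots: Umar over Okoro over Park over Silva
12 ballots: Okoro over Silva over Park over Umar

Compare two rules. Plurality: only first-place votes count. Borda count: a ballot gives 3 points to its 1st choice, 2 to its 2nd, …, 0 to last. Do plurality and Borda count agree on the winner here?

Plurality first-place counts: Silva 11, Okoro 12, Park 0, Umar 2 → Okoro.
Borda totals: Silva 57, Okoro 50, Park 35, Umar 8 → Silva.
The two rules disagree: plurality picks Okoro, Borda picks Silva.

No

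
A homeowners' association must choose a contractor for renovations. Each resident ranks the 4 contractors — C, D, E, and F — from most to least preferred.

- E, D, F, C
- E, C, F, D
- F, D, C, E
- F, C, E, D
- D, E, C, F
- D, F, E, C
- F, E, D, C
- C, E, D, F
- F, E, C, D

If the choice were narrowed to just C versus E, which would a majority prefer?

Ballots ranking C above E: 3.
Ballots ranking E above C: 6.
E wins the head-to-head, 6–3.

E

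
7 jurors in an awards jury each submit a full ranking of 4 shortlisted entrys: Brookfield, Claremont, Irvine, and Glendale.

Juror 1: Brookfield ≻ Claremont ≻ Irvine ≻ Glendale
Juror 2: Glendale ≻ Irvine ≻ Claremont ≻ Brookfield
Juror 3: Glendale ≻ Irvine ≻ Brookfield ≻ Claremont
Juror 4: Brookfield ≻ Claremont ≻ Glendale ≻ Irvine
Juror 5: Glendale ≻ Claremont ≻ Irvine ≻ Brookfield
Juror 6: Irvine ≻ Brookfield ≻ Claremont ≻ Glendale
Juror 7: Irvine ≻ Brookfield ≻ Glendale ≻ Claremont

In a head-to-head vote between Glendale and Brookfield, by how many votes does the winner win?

Ballots ranking Glendale above Brookfield: 3.
Ballots ranking Brookfield above Glendale: 4.
Brookfield wins 4–3, a margin of 1.

1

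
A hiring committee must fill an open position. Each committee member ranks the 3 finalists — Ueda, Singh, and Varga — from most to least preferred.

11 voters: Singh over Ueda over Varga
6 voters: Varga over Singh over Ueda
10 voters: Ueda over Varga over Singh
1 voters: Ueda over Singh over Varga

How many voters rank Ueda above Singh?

Ballots ranking Ueda above Singh: 10+1 = 11.
Ballots ranking Singh above Ueda: 11+6 = 17.
So 11 of 28 voters prefer Ueda to Singh.

11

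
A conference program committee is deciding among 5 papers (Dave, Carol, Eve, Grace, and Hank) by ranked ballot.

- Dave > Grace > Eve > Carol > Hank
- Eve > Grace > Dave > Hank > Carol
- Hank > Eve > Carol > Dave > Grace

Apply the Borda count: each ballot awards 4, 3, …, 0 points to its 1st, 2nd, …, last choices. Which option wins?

Borda scores:
  Dave: 4 + 2 + 1 = 7
  Carol: 1 + 0 + 2 = 3
  Eve: 2 + 4 + 3 = 9
  Grace: 3 + 3 + 0 = 6
  Hank: 0 + 1 + 4 = 5
Eve has the highest total.

Eve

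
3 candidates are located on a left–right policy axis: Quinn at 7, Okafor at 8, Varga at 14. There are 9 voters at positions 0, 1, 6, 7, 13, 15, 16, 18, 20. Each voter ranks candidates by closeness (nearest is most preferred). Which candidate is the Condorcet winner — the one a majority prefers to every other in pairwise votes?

Varga

With single-peaked preferences on a line, the Condorcet winner is the candidate closest to the median voter.
The median voter (position 13) is closest to Varga at 14.
Check: Varga vs Okafor — voters closer to Varga: 5 of 9.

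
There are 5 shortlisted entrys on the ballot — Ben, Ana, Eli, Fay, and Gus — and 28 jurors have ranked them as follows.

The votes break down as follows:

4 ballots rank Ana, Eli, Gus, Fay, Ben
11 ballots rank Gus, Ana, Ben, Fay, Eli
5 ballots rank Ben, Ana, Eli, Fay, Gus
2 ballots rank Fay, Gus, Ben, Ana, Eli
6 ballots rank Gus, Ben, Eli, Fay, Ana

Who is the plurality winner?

First-place vote totals:
  Ben: 5
  Ana: 4
  Eli: 0
  Fay: 2
  Gus: 17
Gus has the most first-place votes.

Gus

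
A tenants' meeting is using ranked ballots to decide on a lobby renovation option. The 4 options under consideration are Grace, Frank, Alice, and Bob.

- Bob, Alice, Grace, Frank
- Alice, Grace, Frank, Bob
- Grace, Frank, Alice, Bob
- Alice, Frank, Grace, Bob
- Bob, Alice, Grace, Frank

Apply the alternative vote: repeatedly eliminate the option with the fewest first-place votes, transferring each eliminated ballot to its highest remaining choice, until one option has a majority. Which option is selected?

Alice

Round 1: Alice 2, Bob 2, Grace 1, Frank 0. Frank has the fewest and is eliminated.
Round 2: Alice 2, Bob 2, Grace 1. Grace has the fewest and is eliminated.
Round 3: Alice 3, Bob 2. Alice has a majority.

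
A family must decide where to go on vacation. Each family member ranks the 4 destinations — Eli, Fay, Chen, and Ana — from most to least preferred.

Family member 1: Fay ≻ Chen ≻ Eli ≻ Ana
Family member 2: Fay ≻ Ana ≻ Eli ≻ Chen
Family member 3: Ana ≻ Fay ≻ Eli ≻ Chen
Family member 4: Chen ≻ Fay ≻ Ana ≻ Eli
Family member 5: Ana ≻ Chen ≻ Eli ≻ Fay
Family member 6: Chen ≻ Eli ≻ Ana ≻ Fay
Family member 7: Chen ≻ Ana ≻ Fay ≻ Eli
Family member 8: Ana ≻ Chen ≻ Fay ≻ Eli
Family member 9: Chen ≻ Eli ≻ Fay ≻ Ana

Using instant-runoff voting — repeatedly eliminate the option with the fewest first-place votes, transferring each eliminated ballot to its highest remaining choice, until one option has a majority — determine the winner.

Round 1: Chen 4, Ana 3, Fay 2, Eli 0. Eli has the fewest and is eliminated.
Round 2: Chen 4, Ana 3, Fay 2. Fay has the fewest and is eliminated.
Round 3: Chen 5, Ana 4. Chen has a majority.

Chen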